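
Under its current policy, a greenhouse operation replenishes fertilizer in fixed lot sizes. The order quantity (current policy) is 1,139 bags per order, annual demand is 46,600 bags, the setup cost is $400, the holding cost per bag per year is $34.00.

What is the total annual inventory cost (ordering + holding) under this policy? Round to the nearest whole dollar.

$35,728

Orders/yr = 46,600/1,139 = 40.913; ordering cost = 40.913 × $400 = $16,365.23
Average inventory = 1,139/2 = 569.5; holding cost = 569.5 × $34 = $19,363.00
Total = $16,365.23 + $19,363.00 = $35,728.23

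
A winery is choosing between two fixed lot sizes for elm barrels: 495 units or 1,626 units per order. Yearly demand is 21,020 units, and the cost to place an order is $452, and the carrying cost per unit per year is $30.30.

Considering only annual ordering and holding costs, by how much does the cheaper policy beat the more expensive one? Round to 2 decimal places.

Annual cost at Q: ordering D·S/Q plus holding Q·H/2.
TC(495) = (21,020/495)×452 + (495/2)×30.3 = $26,693.27
TC(1,626) = (21,020/1,626)×452 + (1,626/2)×30.3 = $30,477.10
|ΔTC| = |$26,693.27 − $30,477.10| = $3,783.83

$3,783.83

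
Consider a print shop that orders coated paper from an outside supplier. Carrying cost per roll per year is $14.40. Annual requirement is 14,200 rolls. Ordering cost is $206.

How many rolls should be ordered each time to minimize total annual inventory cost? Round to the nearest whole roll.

Q* = √(2·D·S / H) = √(2·14,200·206 / 14.4) = √406,277.8 ≈ 637.40

637 rolls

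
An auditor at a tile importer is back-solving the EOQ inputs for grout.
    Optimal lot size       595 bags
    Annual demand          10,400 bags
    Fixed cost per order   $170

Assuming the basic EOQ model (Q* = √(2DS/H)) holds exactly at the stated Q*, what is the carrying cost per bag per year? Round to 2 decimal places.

$9.99

From Q* = √(2DS/H) ⇒ Q*² = 2DS/H.
H = 2DS / Q² = 2 × 10,400 × 170 / 595² = 9.9880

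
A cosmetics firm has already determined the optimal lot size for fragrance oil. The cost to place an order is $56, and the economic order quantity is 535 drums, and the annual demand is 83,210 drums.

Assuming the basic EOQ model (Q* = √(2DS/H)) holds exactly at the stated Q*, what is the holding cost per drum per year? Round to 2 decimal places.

EOQ relation: Q² = 2DS/H, so rearrange for the unknown.
H = 2DS / Q² = 2 × 83,210 × 56 / 535² = 32.5601

$32.56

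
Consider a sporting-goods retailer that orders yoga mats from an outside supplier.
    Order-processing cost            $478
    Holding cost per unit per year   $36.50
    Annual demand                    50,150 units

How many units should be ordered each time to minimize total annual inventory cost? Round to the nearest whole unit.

1,146 units

2DS/H = 2·50,150·478/36.5 = 1,313,517.81
EOQ = √1,313,517.81 ≈ 1,146.09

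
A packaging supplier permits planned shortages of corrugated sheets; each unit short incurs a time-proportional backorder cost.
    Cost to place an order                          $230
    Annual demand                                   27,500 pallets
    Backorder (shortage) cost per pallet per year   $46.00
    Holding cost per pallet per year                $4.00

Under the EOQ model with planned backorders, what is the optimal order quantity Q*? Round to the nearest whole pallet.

1,854 pallets

Q* = √(2DS/H) · √((H + b)/b)
   = √(2 × 27,500 × 230 / 4) · √((4 + 46) / 46)
   = 1,778.342 × 1.0426 ≈ 1,854.05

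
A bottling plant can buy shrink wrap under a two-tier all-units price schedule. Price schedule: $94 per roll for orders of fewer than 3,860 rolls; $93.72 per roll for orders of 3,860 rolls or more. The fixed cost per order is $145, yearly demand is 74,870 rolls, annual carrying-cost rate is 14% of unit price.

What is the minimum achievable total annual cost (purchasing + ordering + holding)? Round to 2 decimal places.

$7,044,952.02

H₁ = 14%×$94 = $13.1600;  H₂ = 14%×$93.72 = $13.1208
EOQ₁ = √(2×74,870×145/13.1600) = 1,284.47  (< 3,860, feasible at tier 1)
EOQ₂ = √(2×74,870×145/13.1208) = 1,286.39  (< 3,860 → use Q = 3,860 at tier-2 price)
TC(tier 1 (EOQ₁), Q≈1,284.5) = $7,054,683.66
TC(tier 2, Q≈3,860.0) = $7,044,952.02
Minimum at tier 2: $7,044,952.02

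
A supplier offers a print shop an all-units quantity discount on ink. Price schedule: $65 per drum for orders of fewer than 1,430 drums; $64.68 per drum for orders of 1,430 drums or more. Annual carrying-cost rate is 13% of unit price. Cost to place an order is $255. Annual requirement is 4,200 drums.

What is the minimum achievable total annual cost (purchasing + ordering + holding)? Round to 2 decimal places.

$277,254.40

H₁ = 13%×$65 = $8.4500;  H₂ = 13%×$64.68 = $8.4084
EOQ₁ = √(2×4,200×255/8.4500) = 503.48  (< 1,430, feasible at tier 1)
EOQ₂ = √(2×4,200×255/8.4084) = 504.72  (< 1,430 → use Q = 1,430 at tier-2 price)
TC(tier 1 (EOQ₁), Q≈503.5) = $277,254.40
TC(tier 2, Q≈1,430.0) = $278,416.96
Minimum at tier 1 (EOQ₁): $277,254.40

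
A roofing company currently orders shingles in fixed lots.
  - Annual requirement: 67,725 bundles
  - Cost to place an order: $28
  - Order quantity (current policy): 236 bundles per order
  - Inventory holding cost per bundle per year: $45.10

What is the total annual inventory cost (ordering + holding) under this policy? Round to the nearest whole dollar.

$13,357

Annual ordering cost = (D/Q)·S = (67,725/236) × 28 = $8,035.17
Annual holding cost  = (Q/2)·H = (236/2) × 45.1 = $5,321.80
Total = $8,035.17 + $5,321.80 = $13,356.97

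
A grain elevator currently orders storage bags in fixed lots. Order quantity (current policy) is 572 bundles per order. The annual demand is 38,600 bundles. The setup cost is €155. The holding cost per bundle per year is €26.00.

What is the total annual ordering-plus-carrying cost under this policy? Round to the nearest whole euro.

€17,896

Ordering: D/Q × S = 38,600/572 × €155 = €10,459.79
Holding:  Q/2 × H = 572/2 × €26 = €7,436.00
Total = €10,459.79 + €7,436.00 = €17,895.79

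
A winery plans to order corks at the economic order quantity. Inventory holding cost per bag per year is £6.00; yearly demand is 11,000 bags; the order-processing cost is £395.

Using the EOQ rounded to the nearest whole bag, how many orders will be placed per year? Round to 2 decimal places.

9.14 orders per year

EOQ = √(2DS/H) = √(2 × 11,000 × 395 / 6)
    = √(1,448,333.33) ≈ 1,203.47 → Q = 1,203
N = D/Q = 11,000/1,203 ≈ 9.144 orders/yr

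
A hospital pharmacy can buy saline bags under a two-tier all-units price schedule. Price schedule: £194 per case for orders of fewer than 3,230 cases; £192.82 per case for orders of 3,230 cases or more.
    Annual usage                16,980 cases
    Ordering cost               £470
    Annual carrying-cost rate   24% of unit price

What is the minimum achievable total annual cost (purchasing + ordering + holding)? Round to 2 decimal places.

H₁ = 24%×£194 = £46.5600;  H₂ = 24%×£192.82 = £46.2768
EOQ₁ = √(2×16,980×470/46.5600) = 585.50  (< 3,230, feasible at tier 1)
EOQ₂ = √(2×16,980×470/46.2768) = 587.29  (< 3,230 → use Q = 3,230 at tier-2 price)
TC(tier 1 (EOQ₁), Q≈585.5) = £3,321,380.84
TC(tier 2, Q≈3,230.0) = £3,351,291.41
Minimum at tier 1 (EOQ₁): £3,321,380.84

£3,321,380.84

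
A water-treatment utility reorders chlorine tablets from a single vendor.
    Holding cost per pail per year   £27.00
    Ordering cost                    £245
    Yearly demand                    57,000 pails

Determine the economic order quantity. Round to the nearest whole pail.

Optimal lot size Q* = (2 × 57,000 × £245 / £27)^½ ≈ 1,017.08

1,017 pails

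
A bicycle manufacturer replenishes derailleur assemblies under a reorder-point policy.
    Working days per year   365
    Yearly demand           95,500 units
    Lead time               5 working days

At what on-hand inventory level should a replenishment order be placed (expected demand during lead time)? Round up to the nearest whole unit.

1,309 units

Daily demand d = 95,500 / 365 = 261.644 units/day
Demand during lead time = 261.644 × 5 = 1,308.22
Reorder point = 1,308.22 → round up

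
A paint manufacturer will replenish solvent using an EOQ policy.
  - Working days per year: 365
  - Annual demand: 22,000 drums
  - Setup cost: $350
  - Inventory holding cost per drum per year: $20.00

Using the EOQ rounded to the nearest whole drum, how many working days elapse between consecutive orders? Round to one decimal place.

14.6 days

2DS/H = 2·22,000·350/20 = 770,000.00
EOQ = √770,000.00 ≈ 877.50 → Q = 877 drums
T = Q/D × 365 days = 877/22,000 × 365 = 14.550 days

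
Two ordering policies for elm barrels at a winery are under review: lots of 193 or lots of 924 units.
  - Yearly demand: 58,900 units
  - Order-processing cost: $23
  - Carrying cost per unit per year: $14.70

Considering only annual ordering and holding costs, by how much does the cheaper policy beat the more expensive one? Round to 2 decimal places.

For each Q, cost = (D/Q)·S + (Q/2)·H.
TC(193) = (58,900/193)×23 + (193/2)×14.7 = $8,437.72
TC(924) = (58,900/924)×23 + (924/2)×14.7 = $8,257.53
Cheaper: Q = 924.  Difference = $180.20

$180.20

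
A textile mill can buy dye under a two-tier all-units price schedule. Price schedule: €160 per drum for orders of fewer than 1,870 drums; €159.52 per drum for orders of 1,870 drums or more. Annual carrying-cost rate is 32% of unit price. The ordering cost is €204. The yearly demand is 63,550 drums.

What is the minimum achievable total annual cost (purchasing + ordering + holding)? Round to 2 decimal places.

H₁ = 32%×€160 = €51.2000;  H₂ = 32%×€159.52 = €51.0464
EOQ₁ = √(2×63,550×204/51.2000) = 711.63  (< 1,870, feasible at tier 1)
EOQ₂ = √(2×63,550×204/51.0464) = 712.70  (< 1,870 → use Q = 1,870 at tier-2 price)
TC(tier 1 (EOQ₁), Q≈711.6) = €10,204,435.34
TC(tier 2, Q≈1,870.0) = €10,192,157.11
Minimum at tier 2: €10,192,157.11

€10,192,157.11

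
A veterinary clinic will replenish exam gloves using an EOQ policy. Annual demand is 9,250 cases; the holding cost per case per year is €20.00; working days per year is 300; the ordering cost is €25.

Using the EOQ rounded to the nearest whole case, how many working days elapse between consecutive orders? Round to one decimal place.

Q* = √(2·D·S / H) = √(2·9,250·25 / 20) = √23,125.0 ≈ 152.07 → Q = 152 cases
Cycle time = (working days × Q)/D = (300 × 152) / 9,250 = 4.930 days

4.9 days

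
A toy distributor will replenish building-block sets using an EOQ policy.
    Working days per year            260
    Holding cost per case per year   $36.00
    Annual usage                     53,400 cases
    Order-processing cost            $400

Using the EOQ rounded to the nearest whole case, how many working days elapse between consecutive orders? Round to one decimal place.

Optimal lot size Q* = (2 × 53,400 × $400 / $36)^½ ≈ 1,089.34 → Q = 1,089 cases
Cycle time = (working days × Q)/D = (260 × 1,089) / 53,400 = 5.302 days

5.3 days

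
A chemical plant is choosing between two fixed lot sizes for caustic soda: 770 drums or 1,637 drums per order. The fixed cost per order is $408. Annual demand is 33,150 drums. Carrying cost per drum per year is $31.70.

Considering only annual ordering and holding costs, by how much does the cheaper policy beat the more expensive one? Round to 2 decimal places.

$4,438.94

For each Q, cost = (D/Q)·S + (Q/2)·H.
TC(770) = (33,150/770)×408 + (770/2)×31.7 = $29,769.69
TC(1,637) = (33,150/1,637)×408 + (1,637/2)×31.7 = $34,208.64
Lots of 770 are cheaper by $4,438.94.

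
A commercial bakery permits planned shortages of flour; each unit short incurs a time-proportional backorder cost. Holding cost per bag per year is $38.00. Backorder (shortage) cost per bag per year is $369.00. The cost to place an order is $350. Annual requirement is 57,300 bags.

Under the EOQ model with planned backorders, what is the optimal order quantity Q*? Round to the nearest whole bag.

1,079 bags

Q* = √(2DS/H) · √((H + b)/b)
   = √(2 × 57,300 × 350 / 38) · √((38 + 369) / 369)
   = 1,027.388 × 1.0502 ≈ 1,078.99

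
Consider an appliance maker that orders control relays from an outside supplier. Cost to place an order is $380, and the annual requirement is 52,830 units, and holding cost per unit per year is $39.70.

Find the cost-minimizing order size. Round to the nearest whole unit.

Q* = √(2·D·S / H) = √(2·52,830·380 / 39.7) = √1,011,355.2 ≈ 1,005.66

1,006 units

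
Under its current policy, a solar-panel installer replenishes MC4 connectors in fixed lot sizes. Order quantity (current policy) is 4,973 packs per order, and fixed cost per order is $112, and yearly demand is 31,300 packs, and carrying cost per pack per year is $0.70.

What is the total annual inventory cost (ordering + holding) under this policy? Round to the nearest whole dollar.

Annual ordering cost = (D/Q)·S = (31,300/4,973) × 112 = $704.93
Annual holding cost  = (Q/2)·H = (4,973/2) × 0.7 = $1,740.55
Total = $704.93 + $1,740.55 = $2,445.48

$2,445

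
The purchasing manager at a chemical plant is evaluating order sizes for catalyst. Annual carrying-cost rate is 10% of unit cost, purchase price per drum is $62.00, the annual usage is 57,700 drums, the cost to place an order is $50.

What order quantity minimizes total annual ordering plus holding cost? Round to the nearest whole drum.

H = i·C = 0.1 × $62 = $6.2000 per drum-year
Q* = √(2·D·S / H) = √(2·57,700·50 / 6.2) = √930,645.2 ≈ 964.70

965 drums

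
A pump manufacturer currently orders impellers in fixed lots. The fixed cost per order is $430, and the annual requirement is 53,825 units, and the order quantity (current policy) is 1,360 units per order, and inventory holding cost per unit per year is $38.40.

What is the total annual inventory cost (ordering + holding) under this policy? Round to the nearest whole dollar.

Annual ordering cost = (D/Q)·S = (53,825/1,360) × 430 = $17,018.20
Annual holding cost  = (Q/2)·H = (1,360/2) × 38.4 = $26,112.00
Total = $17,018.20 + $26,112.00 = $43,130.20

$43,130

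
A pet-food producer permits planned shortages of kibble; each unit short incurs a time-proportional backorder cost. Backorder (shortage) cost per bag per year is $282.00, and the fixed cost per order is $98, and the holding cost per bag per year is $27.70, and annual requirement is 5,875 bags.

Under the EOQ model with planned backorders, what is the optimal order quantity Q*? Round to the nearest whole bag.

214 bags

Q* = √(2DS/H) · √((H + b)/b)
   = √(2 × 5,875 × 98 / 27.7) · √((27.7 + 282) / 282)
   = 203.888 × 1.0480 ≈ 213.67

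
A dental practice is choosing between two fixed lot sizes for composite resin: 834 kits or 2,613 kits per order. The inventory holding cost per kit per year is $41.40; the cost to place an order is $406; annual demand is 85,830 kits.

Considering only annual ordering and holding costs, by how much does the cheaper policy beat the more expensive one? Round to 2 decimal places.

TC(Q) = (D/Q)S + (Q/2)H
TC(834) = (85,830/834)×406 + (834/2)×41.4 = $59,046.75
TC(2,613) = (85,830/2,613)×406 + (2,613/2)×41.4 = $67,425.10
|ΔTC| = |$59,046.75 − $67,425.10| = $8,378.35

$8,378.35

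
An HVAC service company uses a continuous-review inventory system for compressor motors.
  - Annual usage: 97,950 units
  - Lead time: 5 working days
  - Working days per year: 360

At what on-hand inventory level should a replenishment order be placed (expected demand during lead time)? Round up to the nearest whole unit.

1,361 units

Daily demand d = 97,950 / 360 = 272.083 units/day
Demand during lead time = 272.083 × 5 = 1,360.42
Reorder point = 1,360.42 → round up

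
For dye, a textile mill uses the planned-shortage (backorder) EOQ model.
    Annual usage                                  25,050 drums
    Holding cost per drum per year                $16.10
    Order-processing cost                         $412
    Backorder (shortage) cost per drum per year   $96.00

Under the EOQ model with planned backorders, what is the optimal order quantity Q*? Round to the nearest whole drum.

1,224 drums

Q* = √(2DS/H) · √((H + b)/b)
   = √(2 × 25,050 × 412 / 16.1) · √((16.1 + 96) / 96)
   = 1,132.282 × 1.0806 ≈ 1,223.55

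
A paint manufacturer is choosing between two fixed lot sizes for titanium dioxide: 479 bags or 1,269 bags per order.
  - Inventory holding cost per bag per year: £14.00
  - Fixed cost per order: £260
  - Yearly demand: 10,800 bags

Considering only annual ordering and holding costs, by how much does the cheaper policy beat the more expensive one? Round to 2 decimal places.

For each Q, cost = (D/Q)·S + (Q/2)·H.
TC(479) = (10,800/479)×260 + (479/2)×14 = £9,215.21
TC(1,269) = (10,800/1,269)×260 + (1,269/2)×14 = £11,095.77
Cheaper: Q = 479.  Difference = £1,880.55

£1,880.55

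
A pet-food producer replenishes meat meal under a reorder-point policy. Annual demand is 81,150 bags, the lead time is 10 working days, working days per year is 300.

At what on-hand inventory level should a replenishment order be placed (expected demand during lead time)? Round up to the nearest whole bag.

2,705 bags

Daily demand d = 81,150 / 300 = 270.500 bags/day
Demand during lead time = 270.500 × 10 = 2,705.00
Reorder point = 2,705.00 → round up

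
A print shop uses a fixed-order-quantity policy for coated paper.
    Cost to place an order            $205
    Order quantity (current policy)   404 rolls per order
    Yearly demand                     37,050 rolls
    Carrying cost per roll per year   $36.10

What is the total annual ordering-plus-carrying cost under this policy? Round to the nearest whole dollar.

$26,092

Ordering: D/Q × S = 37,050/404 × $205 = $18,800.12
Holding:  Q/2 × H = 404/2 × $36.1 = $7,292.20
Total = $18,800.12 + $7,292.20 = $26,092.32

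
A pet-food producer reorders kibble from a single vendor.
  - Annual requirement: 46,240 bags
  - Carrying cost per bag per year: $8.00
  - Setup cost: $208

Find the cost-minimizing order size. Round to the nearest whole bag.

1,551 bags

Q* = √(2·D·S / H) = √(2·46,240·208 / 8) = √2,404,480.0 ≈ 1,550.64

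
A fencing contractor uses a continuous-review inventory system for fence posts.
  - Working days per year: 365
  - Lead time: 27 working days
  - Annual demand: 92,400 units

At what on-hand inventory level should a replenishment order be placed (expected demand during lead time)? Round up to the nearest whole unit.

Daily demand d = 92,400 / 365 = 253.151 units/day
Demand during lead time = 253.151 × 27 = 6,835.07
Reorder point = 6,835.07 → round up

6,836 units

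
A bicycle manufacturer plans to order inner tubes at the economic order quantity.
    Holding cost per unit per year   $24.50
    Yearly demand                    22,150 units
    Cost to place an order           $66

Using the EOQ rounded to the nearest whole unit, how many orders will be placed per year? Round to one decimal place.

Q* = √(2·D·S / H) = √(2·22,150·66 / 24.5) = √119,338.8 ≈ 345.45 → Q = 345
N = D/Q = 22,150/345 ≈ 64.203 orders/yr

64.2 orders per year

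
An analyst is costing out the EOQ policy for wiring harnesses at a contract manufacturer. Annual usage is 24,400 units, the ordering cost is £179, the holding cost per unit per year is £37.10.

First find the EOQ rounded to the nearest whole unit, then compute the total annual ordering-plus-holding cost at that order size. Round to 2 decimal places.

£18,002.11

Q* = √(2·D·S / H) = √(2·24,400·179 / 37.1) = √235,450.1 ≈ 485.23 → Q = 485 units
Orders/yr = 24,400/485 = 50.309; ordering cost = 50.309 × £179 = £9,005.36
Average inventory = 485/2 = 242.5; holding cost = 242.5 × £37.1 = £8,996.75
Total = £9,005.36 + £8,996.75 = £18,002.11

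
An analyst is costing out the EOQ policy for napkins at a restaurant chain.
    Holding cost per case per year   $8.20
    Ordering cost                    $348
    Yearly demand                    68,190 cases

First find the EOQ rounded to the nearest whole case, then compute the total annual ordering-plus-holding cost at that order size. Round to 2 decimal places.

Optimal lot size Q* = (2 × 68,190 × $348 / $8.2)^½ ≈ 2,405.79 → Q = 2,406 cases
Orders/yr = 68,190/2,406 = 28.342; ordering cost = 28.342 × $348 = $9,862.89
Average inventory = 2,406/2 = 1203; holding cost = 1203 × $8.2 = $9,864.60
Total = $9,862.89 + $9,864.60 = $19,727.49

$19,727.49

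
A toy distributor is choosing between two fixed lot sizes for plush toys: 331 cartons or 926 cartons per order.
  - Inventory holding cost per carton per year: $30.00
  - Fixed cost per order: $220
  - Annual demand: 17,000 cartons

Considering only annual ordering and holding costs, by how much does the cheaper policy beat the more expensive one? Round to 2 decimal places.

$1,664.78

TC(Q) = (D/Q)S + (Q/2)H
TC(331) = (17,000/331)×220 + (331/2)×30 = $16,264.09
TC(926) = (17,000/926)×220 + (926/2)×30 = $17,928.88
|ΔTC| = |$16,264.09 − $17,928.88| = $1,664.78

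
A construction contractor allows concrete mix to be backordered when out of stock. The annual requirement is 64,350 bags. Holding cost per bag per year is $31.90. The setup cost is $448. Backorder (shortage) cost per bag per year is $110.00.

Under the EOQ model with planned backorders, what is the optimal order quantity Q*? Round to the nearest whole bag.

Q* = √(2DS/H) · √((H + b)/b)
   = √(2 × 64,350 × 448 / 31.9) · √((31.9 + 110) / 110)
   = 1,344.414 × 1.1358 ≈ 1,526.96

1,527 bags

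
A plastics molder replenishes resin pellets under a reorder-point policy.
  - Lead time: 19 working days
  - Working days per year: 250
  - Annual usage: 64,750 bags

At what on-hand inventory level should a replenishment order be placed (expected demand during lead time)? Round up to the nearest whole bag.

Daily demand d = 64,750 / 250 = 259.000 bags/day
Demand during lead time = 259.000 × 19 = 4,921.00
Reorder point = 4,921.00 → round up

4,921 bags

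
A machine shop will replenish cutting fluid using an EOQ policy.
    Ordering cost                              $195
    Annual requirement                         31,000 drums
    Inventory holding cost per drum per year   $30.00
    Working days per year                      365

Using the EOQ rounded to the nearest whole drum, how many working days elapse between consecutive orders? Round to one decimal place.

Q* = √(2·D·S / H) = √(2·31,000·195 / 30) = √403,000.0 ≈ 634.82 → Q = 635 drums
Cycle time = (working days × Q)/D = (365 × 635) / 31,000 = 7.477 days

7.5 days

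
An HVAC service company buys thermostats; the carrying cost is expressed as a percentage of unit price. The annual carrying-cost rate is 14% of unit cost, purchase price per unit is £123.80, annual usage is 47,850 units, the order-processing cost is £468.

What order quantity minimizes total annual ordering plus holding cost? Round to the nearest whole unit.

Holding cost per unit per year: H = 14% × £123.8 = £17.3320
EOQ = √(2DS/H) = √(2 × 47,850 × 468 / 17.332)
    = √(2,584,098.78) ≈ 1,607.51

1,608 units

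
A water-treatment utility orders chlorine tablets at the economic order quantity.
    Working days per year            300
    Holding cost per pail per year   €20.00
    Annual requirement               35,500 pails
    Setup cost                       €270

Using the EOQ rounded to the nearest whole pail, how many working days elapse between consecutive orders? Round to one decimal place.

8.3 days

EOQ = √(2DS/H) = √(2 × 35,500 × 270 / 20)
    = √(958,500.00) ≈ 979.03 → Q = 979 pails
Days between orders = 300 / (D/Q) = 300 / 36.261 ≈ 8.273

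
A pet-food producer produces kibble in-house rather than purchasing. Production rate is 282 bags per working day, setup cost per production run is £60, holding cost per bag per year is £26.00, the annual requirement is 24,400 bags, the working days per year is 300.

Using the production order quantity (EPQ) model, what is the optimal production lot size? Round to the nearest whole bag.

Daily demand d = 24,400/300 = 81.333; p = 282; 1 − d/p = 0.71158
EPQ = √(2DS / (H(1 − d/p)))
    = √(2 × 24,400 × 60 / (26 × 0.71158)) ≈ 397.82

398 bags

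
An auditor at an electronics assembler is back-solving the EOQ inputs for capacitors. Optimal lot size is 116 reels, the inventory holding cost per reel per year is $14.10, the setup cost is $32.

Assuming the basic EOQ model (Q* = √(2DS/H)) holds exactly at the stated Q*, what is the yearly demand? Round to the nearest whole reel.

2,965 reels per year

Since Q* = (2DS/H)^½, squaring gives Q*²·H = 2DS.
D = Q²H / (2S) = 116² × 14.1 / (2 × 32) = 2,964.53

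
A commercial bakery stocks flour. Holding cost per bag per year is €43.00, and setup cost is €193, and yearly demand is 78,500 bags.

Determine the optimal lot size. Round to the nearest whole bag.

EOQ = √(2DS/H) = √(2 × 78,500 × 193 / 43)
    = √(704,674.42) ≈ 839.45

839 bags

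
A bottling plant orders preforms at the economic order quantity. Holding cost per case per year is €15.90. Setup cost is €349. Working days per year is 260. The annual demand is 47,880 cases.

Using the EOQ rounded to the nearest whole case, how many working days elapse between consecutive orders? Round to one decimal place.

7.9 days

EOQ = √(2DS/H) = √(2 × 47,880 × 349 / 15.9)
    = √(2,101,901.89) ≈ 1,449.79 → Q = 1,450 cases
Days between orders = 260 / (D/Q) = 260 / 33.021 ≈ 7.874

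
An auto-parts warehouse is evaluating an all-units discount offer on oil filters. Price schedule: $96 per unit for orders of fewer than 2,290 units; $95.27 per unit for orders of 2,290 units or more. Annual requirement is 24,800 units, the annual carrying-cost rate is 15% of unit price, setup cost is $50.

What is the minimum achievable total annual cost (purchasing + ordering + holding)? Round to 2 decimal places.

$2,379,600.11

H₁ = 15%×$96 = $14.4000;  H₂ = 15%×$95.27 = $14.2905
EOQ₁ = √(2×24,800×50/14.4000) = 415.00  (< 2,290, feasible at tier 1)
EOQ₂ = √(2×24,800×50/14.2905) = 416.58  (< 2,290 → use Q = 2,290 at tier-2 price)
TC(tier 1 (EOQ₁), Q≈415.0) = $2,386,775.95
TC(tier 2, Q≈2,290.0) = $2,379,600.11
Minimum at tier 2: $2,379,600.11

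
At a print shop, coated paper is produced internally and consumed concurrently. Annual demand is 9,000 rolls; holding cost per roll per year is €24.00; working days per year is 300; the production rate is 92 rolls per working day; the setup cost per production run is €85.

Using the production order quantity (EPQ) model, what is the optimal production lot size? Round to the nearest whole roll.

308 rolls

d = 9,000/300 = 30.0000 rolls/day;  effective holding cost H(1 − d/p) = 24·(1 − 30.0000/92) = 16.17391
Q* = √(2DS / H_eff) = √(2·9,000·85 / 16.17391) ≈ 307.57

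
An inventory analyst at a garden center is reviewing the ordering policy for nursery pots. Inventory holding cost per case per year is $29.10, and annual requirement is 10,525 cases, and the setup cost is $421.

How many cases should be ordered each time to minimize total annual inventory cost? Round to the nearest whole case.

552 cases

2DS/H = 2·10,525·421/29.1 = 304,537.80
EOQ = √304,537.80 ≈ 551.85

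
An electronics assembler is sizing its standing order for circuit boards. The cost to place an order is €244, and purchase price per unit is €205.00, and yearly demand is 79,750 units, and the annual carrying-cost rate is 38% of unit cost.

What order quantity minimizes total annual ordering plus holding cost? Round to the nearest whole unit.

707 units

Holding cost per unit per year: H = 38% × €205 = €77.9000
2DS/H = 2·79,750·244/77.9 = 499,589.22
EOQ = √499,589.22 ≈ 706.82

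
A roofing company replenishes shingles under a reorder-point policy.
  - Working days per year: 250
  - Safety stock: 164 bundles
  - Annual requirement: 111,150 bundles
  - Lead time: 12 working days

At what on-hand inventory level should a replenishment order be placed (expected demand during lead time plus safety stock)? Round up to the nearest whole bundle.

Daily demand d = 111,150 / 250 = 444.600 bundles/day
Demand during lead time = 444.600 × 12 = 5,335.20
Reorder point = 5,335.20 + 164 = 5,499.20 → round up

5,500 bundles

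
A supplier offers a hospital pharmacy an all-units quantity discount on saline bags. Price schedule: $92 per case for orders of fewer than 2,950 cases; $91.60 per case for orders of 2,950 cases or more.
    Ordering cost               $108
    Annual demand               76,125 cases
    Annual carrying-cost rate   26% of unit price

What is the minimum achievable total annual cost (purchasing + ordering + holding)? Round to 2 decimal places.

$7,010,965.55

H₁ = 26%×$92 = $23.9200;  H₂ = 26%×$91.60 = $23.8160
EOQ₁ = √(2×76,125×108/23.9200) = 829.11  (< 2,950, feasible at tier 1)
EOQ₂ = √(2×76,125×108/23.8160) = 830.91  (< 2,950 → use Q = 2,950 at tier-2 price)
TC(tier 1 (EOQ₁), Q≈829.1) = $7,023,332.21
TC(tier 2, Q≈2,950.0) = $7,010,965.55
Minimum at tier 2: $7,010,965.55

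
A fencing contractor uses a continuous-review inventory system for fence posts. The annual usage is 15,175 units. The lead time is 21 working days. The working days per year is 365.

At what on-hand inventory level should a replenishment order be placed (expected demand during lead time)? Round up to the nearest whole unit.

874 units

Daily demand d = 15,175 / 365 = 41.575 units/day
Demand during lead time = 41.575 × 21 = 873.08
Reorder point = 873.08 → round up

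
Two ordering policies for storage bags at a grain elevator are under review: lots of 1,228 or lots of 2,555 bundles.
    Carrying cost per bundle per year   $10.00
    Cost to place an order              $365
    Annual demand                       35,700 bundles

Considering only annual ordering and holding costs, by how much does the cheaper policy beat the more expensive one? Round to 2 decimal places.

For each Q, cost = (D/Q)·S + (Q/2)·H.
TC(1,228) = (35,700/1,228)×365 + (1,228/2)×10 = $16,751.16
TC(2,555) = (35,700/2,555)×365 + (2,555/2)×10 = $17,875.00
Cheaper: Q = 1,228.  Difference = $1,123.84

$1,123.84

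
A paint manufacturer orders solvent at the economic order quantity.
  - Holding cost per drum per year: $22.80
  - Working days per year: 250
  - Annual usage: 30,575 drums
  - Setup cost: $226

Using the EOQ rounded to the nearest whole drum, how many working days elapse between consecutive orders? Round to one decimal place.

6.4 days

EOQ = √(2DS/H) = √(2 × 30,575 × 226 / 22.8)
    = √(606,135.96) ≈ 778.55 → Q = 779 drums
T = Q/D × 250 days = 779/30,575 × 250 = 6.370 days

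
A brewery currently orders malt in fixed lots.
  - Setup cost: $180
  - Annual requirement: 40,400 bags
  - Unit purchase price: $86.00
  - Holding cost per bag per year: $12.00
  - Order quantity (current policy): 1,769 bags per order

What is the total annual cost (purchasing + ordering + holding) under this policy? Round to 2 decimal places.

Ordering: D/Q × S = 40,400/1,769 × $180 = $4,110.80
Holding:  Q/2 × H = 1,769/2 × $12 = $10,614.00
Purchase cost = D·C = 40,400 × 86 = $3,474,400.00
Total = $4,110.80 + $10,614.00 + $3,474,400.00 = $3,489,124.80

$3,489,124.80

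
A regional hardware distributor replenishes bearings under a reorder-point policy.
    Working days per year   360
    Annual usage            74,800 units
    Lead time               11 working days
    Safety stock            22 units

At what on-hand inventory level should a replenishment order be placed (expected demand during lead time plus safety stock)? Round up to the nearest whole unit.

2,308 units

Daily demand d = 74,800 / 360 = 207.778 units/day
Demand during lead time = 207.778 × 11 = 2,285.56
Reorder point = 2,285.56 + 22 = 2,307.56 → round up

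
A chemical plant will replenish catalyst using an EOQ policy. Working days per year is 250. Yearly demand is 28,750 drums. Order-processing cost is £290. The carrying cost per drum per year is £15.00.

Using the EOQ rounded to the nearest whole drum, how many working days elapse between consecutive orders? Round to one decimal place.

9.2 days

Optimal lot size Q* = (2 × 28,750 × £290 / £15)^½ ≈ 1,054.36 → Q = 1,054 drums
T = Q/D × 250 days = 1,054/28,750 × 250 = 9.165 days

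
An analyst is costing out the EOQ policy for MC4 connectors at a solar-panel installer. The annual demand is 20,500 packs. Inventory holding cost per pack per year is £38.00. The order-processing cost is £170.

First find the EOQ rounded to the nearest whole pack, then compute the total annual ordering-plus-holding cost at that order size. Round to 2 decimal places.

£16,274.52

Q* = √(2·D·S / H) = √(2·20,500·170 / 38) = √183,421.1 ≈ 428.28 → Q = 428 packs
Ordering: D/Q × S = 20,500/428 × £170 = £8,142.52
Holding:  Q/2 × H = 428/2 × £38 = £8,132.00
Total = £8,142.52 + £8,132.00 = £16,274.52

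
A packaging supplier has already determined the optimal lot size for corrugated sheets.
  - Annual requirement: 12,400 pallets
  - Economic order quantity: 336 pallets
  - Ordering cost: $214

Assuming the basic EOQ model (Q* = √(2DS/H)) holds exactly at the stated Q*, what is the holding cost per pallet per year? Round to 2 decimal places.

$47.01

From Q* = √(2DS/H) ⇒ Q*² = 2DS/H.
H = 2DS / Q² = 2 × 12,400 × 214 / 336² = 47.0096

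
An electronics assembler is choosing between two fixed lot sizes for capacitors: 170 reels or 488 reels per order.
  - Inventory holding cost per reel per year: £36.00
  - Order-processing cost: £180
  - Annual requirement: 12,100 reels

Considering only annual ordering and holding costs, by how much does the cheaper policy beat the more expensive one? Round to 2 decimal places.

For each Q, cost = (D/Q)·S + (Q/2)·H.
TC(170) = (12,100/170)×180 + (170/2)×36 = £15,871.76
TC(488) = (12,100/488)×180 + (488/2)×36 = £13,247.11
Lots of 488 are cheaper by £2,624.65.

£2,624.65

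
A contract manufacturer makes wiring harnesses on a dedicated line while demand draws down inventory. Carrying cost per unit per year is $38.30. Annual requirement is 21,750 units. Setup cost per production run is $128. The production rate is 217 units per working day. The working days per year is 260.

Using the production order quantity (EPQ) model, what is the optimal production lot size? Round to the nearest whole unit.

486 units

d = 21,750/260 = 83.6538 units/day;  effective holding cost H(1 − d/p) = 38.3·(1 − 83.6538/217) = 23.53529
Q* = √(2DS / H_eff) = √(2·21,750·128 / 23.53529) ≈ 486.40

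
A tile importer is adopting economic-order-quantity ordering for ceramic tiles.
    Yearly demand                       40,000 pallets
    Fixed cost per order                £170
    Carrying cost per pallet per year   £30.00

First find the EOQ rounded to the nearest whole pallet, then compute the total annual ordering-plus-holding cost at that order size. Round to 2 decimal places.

£20,199.01

2DS/H = 2·40,000·170/30 = 453,333.33
EOQ = √453,333.33 ≈ 673.30 → Q = 673 pallets
Ordering: D/Q × S = 40,000/673 × £170 = £10,104.01
Holding:  Q/2 × H = 673/2 × £30 = £10,095.00
Total = £10,104.01 + £10,095.00 = £20,199.01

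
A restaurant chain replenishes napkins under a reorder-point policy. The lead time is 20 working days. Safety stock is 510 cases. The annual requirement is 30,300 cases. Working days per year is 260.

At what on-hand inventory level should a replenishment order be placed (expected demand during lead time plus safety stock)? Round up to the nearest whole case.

Daily demand d = 30,300 / 260 = 116.538 cases/day
Demand during lead time = 116.538 × 20 = 2,330.77
Reorder point = 2,330.77 + 510 = 2,840.77 → round up

2,841 cases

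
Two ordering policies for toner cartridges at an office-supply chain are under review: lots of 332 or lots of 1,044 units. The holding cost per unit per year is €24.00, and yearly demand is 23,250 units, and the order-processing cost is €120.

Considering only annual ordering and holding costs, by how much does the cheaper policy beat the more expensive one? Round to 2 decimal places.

TC(Q) = (D/Q)S + (Q/2)H
TC(332) = (23,250/332)×120 + (332/2)×24 = €12,387.61
TC(1,044) = (23,250/1,044)×120 + (1,044/2)×24 = €15,200.41
|ΔTC| = |€12,387.61 − €15,200.41| = €2,812.80

€2,812.80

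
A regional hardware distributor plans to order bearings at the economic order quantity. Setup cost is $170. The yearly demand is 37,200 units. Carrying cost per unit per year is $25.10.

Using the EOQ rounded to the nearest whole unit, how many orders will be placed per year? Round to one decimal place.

52.4 orders per year

Q* = √(2·D·S / H) = √(2·37,200·170 / 25.1) = √503,904.4 ≈ 709.86 → Q = 710
Orders per year = D/Q = 37,200 / 710 = 52.394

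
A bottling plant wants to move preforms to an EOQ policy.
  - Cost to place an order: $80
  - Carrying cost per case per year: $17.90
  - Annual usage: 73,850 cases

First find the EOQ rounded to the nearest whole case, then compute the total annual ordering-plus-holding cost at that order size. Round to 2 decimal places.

$14,543.26

Q* = √(2·D·S / H) = √(2·73,850·80 / 17.9) = √660,111.7 ≈ 812.47 → Q = 812 cases
Orders/yr = 73,850/812 = 90.948; ordering cost = 90.948 × $80 = $7,275.86
Average inventory = 812/2 = 406; holding cost = 406 × $17.9 = $7,267.40
Total = $7,275.86 + $7,267.40 = $14,543.26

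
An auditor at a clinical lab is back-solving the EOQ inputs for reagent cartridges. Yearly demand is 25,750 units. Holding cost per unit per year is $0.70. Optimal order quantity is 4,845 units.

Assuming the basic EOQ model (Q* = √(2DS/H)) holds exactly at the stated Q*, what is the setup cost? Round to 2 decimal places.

$319.06

EOQ relation: Q² = 2DS/H, so rearrange for the unknown.
S = Q²H / (2D) = 4,845² × 0.7 / (2 × 25,750) = 319.0644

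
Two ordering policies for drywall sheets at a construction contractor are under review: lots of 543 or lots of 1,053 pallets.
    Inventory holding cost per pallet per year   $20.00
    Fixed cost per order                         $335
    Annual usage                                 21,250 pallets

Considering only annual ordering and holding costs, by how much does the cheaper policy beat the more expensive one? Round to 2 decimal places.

$1,249.59

TC(Q) = (D/Q)S + (Q/2)H
TC(543) = (21,250/543)×335 + (543/2)×20 = $18,540.04
TC(1,053) = (21,250/1,053)×335 + (1,053/2)×20 = $17,290.45
Lots of 1,053 are cheaper by $1,249.59.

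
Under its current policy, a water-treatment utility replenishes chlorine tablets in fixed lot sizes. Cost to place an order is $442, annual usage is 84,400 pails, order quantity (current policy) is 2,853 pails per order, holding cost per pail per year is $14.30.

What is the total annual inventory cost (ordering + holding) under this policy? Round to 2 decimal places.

$33,474.59

Annual ordering cost = (D/Q)·S = (84,400/2,853) × 442 = $13,075.64
Annual holding cost  = (Q/2)·H = (2,853/2) × 14.3 = $20,398.95
Total = $13,075.64 + $20,398.95 = $33,474.59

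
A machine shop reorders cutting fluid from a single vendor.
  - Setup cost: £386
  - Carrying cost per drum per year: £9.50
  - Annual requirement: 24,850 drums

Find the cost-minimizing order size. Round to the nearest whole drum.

2DS/H = 2·24,850·386/9.5 = 2,019,389.47
EOQ = √2,019,389.47 ≈ 1,421.05

1,421 drums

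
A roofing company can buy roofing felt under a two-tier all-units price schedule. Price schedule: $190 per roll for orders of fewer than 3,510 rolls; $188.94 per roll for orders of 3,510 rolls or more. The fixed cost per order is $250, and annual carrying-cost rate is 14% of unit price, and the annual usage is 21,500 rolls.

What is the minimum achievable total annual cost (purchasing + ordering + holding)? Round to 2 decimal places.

$4,101,910.06

H₁ = 14%×$190 = $26.6000;  H₂ = 14%×$188.94 = $26.4516
EOQ₁ = √(2×21,500×250/26.6000) = 635.72  (< 3,510, feasible at tier 1)
EOQ₂ = √(2×21,500×250/26.4516) = 637.50  (< 3,510 → use Q = 3,510 at tier-2 price)
TC(tier 1 (EOQ₁), Q≈635.7) = $4,101,910.06
TC(tier 2, Q≈3,510.0) = $4,110,163.90
Minimum at tier 1 (EOQ₁): $4,101,910.06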